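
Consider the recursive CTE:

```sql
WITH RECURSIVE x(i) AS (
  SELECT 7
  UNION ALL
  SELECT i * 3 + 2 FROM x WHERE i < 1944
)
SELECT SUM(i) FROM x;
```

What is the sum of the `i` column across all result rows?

8737

Base: i=7.
Iteration 1: 7 < 1944 holds -> i = 7 * 3 + 2 = 23.
Iteration 2: 23 < 1944 holds -> i = 23 * 3 + 2 = 71.
Iteration 3: 71 < 1944 holds -> i = 71 * 3 + 2 = 215.
Iteration 4: 215 < 1944 holds -> i = 215 * 3 + 2 = 647.
Iteration 5: 647 < 1944 holds -> i = 647 * 3 + 2 = 1943.
Iteration 6: 1943 < 1944 holds -> i = 1943 * 3 + 2 = 5831.
Iteration 7: 5831 < 1944 fails; recursion stops.
SUM(i) = 7 + 23 + 71 + 215 + 647 + 1943 + 5831 = 8737.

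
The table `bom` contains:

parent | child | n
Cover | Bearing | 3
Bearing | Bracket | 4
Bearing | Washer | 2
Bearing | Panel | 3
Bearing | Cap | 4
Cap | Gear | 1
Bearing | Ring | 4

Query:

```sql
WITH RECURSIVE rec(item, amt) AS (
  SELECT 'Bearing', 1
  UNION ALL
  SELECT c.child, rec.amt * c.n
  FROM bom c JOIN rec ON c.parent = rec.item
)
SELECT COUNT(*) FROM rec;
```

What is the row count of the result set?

Base: (Bearing, amt=1).
Iteration 1: components of {Bearing} -> Bracket = 1*4 = 4, Cap = 1*4 = 4, Panel = 1*3 = 3, Ring = 1*4 = 4, Washer = 1*2 = 2.
Iteration 2: components of {Bracket,Cap,Panel,Ring,Washer} -> Gear = 4*1 = 4.
Iteration 3: no further components; recursion stops.
Total rows emitted: 7.

7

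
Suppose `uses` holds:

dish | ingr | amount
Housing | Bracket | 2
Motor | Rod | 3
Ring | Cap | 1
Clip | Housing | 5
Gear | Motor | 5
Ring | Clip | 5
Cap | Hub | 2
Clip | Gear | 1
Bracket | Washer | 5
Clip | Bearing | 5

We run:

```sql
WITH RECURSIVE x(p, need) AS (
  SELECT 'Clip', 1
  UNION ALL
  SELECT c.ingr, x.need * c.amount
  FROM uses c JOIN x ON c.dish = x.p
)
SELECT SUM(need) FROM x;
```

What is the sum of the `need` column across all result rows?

Base: (Clip, need=1).
Iteration 1: components of {Clip} -> Bearing = 1*5 = 5, Gear = 1*1 = 1, Housing = 1*5 = 5.
Iteration 2: components of {Bearing,Gear,Housing} -> Bracket = 5*2 = 10, Motor = 1*5 = 5.
Iteration 3: components of {Bracket,Motor} -> Rod = 5*3 = 15, Washer = 10*5 = 50.
Iteration 4: no further components; recursion stops.
SUM(need) = 1 + 1 + 5 + 5 + 5 + 10 + 15 + 50 = 92.

92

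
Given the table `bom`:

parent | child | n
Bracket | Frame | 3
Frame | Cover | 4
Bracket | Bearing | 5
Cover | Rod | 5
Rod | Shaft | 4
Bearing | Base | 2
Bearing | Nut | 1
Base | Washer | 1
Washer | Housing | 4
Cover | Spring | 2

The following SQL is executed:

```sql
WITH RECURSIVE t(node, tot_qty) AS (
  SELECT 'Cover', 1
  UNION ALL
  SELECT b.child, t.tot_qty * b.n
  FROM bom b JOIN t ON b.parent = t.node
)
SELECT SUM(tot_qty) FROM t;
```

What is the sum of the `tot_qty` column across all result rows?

28

Base: (Cover, tot_qty=1).
Iteration 1: components of {Cover} -> Rod = 1*5 = 5, Spring = 1*2 = 2.
Iteration 2: components of {Rod,Spring} -> Shaft = 5*4 = 20.
Iteration 3: no further components; recursion stops.
SUM(tot_qty) = 1 + 5 + 2 + 20 = 28.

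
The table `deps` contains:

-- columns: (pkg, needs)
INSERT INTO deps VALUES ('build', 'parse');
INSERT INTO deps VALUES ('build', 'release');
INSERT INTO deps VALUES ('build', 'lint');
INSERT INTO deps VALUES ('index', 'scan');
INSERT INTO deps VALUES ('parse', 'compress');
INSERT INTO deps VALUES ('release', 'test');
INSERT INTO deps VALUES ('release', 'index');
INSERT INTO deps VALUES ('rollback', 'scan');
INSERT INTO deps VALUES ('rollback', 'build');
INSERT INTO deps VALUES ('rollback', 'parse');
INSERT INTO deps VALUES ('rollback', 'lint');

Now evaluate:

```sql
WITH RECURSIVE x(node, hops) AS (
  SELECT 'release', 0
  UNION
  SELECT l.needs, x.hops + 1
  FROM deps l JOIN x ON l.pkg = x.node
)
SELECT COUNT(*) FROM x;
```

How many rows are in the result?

Base: (release, hops=0).
Iteration 1: edges from {release} -> (index, hops=1), (test, hops=1).
Iteration 2: edges from {index,test} -> (scan, hops=2).
Iteration 3: no outgoing edges from {scan}; recursion stops.
Total rows emitted: 4.

4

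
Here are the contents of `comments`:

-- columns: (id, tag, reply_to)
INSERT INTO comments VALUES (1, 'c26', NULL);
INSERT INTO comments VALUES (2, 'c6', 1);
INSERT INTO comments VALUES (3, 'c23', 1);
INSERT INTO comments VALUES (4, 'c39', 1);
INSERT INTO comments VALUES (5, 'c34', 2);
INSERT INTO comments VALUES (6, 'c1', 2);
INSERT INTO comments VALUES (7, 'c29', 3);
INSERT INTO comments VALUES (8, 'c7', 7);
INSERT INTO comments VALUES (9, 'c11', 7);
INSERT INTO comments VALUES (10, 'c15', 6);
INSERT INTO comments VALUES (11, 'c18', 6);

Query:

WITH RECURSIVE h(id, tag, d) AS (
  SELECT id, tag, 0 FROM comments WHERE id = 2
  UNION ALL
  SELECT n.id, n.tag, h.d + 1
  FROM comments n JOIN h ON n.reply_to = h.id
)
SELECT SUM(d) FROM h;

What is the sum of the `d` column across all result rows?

6

Base: id=2 (c6) at d 0.
Iteration 1: rows with reply_to in {2} -> c34 (id 5, d 1), c1 (id 6, d 1).
Iteration 2: rows with reply_to in {5,6} -> c15 (id 10, d 2), c18 (id 11, d 2).
Iteration 3: no rows with reply_to in {10,11}; recursion stops.
SUM(d) = 0 + 1 + 1 + 2 + 2 = 6.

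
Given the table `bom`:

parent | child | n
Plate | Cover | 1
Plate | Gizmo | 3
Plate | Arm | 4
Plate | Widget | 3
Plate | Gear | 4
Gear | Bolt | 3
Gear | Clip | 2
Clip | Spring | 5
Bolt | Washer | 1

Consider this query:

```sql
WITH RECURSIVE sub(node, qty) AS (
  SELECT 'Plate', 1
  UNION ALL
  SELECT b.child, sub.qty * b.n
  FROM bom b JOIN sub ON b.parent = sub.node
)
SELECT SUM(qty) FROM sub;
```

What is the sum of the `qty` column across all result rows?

88

Base: (Plate, qty=1).
Iteration 1: components of {Plate} -> Arm = 1*4 = 4, Cover = 1*1 = 1, Gear = 1*4 = 4, Gizmo = 1*3 = 3, Widget = 1*3 = 3.
Iteration 2: components of {Arm,Cover,Gear,Gizmo,Widget} -> Bolt = 4*3 = 12, Clip = 4*2 = 8.
Iteration 3: components of {Bolt,Clip} -> Spring = 8*5 = 40, Washer = 12*1 = 12.
Iteration 4: no further components; recursion stops.
SUM(qty) = 1 + 1 + 3 + 4 + 3 + 4 + 12 + 8 + 12 + 40 = 88.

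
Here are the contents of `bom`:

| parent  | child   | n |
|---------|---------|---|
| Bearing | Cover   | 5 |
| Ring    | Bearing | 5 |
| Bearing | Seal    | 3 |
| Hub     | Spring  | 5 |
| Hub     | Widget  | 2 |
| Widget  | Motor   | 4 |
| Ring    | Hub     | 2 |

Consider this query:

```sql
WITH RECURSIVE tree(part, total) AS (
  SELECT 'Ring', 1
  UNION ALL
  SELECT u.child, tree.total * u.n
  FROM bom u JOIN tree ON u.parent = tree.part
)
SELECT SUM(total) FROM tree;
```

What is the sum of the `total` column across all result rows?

78

Base: (Ring, total=1).
Iteration 1: components of {Ring} -> Bearing = 1*5 = 5, Hub = 1*2 = 2.
Iteration 2: components of {Bearing,Hub} -> Cover = 5*5 = 25, Seal = 5*3 = 15, Spring = 2*5 = 10, Widget = 2*2 = 4.
Iteration 3: components of {Cover,Seal,Spring,Widget} -> Motor = 4*4 = 16.
Iteration 4: no further components; recursion stops.
SUM(total) = 1 + 5 + 2 + 25 + 15 + 4 + 10 + 16 = 78.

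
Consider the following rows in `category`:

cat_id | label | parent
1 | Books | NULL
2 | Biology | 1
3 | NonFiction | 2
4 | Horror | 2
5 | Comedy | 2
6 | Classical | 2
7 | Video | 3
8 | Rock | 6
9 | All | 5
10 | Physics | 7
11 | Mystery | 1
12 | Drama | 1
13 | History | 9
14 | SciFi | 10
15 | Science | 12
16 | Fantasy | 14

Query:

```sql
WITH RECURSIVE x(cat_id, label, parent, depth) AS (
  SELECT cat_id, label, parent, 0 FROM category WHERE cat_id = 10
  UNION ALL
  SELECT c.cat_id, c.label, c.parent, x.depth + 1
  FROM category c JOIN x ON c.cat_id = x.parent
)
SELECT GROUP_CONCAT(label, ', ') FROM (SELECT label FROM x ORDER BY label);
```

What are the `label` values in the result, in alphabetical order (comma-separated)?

Base: cat_id=10 (Physics), parent=7, depth 0.
Iteration 1: join on cat_id=7 -> Video (id 7, parent=3, depth 1).
Iteration 2: join on cat_id=3 -> NonFiction (id 3, parent=2, depth 2).
Iteration 3: join on cat_id=2 -> Biology (id 2, parent=1, depth 3).
Iteration 4: join on cat_id=1 -> Books (id 1, parent=NULL, depth 4).
Iteration 5: parent is NULL; no match; recursion stops.

Biology, Books, NonFiction, Physics, Video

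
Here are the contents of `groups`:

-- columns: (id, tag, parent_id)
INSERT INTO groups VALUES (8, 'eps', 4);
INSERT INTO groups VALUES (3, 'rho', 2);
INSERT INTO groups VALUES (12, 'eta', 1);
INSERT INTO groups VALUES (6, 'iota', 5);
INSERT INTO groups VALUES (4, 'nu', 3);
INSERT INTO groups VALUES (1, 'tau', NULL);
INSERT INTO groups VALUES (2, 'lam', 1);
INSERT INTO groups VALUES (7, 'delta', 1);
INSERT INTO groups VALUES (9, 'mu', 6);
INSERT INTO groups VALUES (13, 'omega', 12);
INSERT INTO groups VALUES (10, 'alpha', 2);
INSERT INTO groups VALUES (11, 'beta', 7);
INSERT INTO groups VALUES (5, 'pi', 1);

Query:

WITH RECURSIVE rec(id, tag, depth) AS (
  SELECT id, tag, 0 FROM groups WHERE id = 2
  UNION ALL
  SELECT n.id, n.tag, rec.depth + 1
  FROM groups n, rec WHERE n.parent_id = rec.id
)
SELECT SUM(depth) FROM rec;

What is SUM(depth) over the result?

7

Base: id=2 (lam) at depth 0.
Iteration 1: rows with parent_id in {2} -> rho (id 3, depth 1), alpha (id 10, depth 1).
Iteration 2: rows with parent_id in {3,10} -> nu (id 4, depth 2).
Iteration 3: rows with parent_id in {4} -> eps (id 8, depth 3).
Iteration 4: no rows with parent_id in {8}; recursion stops.
SUM(depth) = 0 + 1 + 1 + 2 + 3 = 7.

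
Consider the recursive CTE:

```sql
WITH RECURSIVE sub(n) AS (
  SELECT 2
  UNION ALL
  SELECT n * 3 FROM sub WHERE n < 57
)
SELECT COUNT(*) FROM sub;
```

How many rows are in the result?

Base: n=2.
Iteration 1: 2 < 57 holds -> n = 2 * 3 = 6.
Iteration 2: 6 < 57 holds -> n = 6 * 3 = 18.
Iteration 3: 18 < 57 holds -> n = 18 * 3 = 54.
Iteration 4: 54 < 57 holds -> n = 54 * 3 = 162.
Iteration 5: 162 < 57 fails; recursion stops.
Total rows emitted: 5.

5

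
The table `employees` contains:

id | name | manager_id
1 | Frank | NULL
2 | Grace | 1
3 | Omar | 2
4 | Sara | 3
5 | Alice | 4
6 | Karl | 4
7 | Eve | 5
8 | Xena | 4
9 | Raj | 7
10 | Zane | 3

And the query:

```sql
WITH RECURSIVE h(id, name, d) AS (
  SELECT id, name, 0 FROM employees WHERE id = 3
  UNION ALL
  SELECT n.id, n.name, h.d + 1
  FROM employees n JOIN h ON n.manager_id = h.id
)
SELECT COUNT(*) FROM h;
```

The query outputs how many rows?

8

Base: id=3 (Omar) at d 0.
Iteration 1: rows with manager_id in {3} -> Sara (id 4, d 1), Zane (id 10, d 1).
Iteration 2: rows with manager_id in {4,10} -> Alice (id 5, d 2), Karl (id 6, d 2), Xena (id 8, d 2).
Iteration 3: rows with manager_id in {5,6,8} -> Eve (id 7, d 3).
Iteration 4: rows with manager_id in {7} -> Raj (id 9, d 4).
Iteration 5: no rows with manager_id in {9}; recursion stops.
Total rows emitted: 8.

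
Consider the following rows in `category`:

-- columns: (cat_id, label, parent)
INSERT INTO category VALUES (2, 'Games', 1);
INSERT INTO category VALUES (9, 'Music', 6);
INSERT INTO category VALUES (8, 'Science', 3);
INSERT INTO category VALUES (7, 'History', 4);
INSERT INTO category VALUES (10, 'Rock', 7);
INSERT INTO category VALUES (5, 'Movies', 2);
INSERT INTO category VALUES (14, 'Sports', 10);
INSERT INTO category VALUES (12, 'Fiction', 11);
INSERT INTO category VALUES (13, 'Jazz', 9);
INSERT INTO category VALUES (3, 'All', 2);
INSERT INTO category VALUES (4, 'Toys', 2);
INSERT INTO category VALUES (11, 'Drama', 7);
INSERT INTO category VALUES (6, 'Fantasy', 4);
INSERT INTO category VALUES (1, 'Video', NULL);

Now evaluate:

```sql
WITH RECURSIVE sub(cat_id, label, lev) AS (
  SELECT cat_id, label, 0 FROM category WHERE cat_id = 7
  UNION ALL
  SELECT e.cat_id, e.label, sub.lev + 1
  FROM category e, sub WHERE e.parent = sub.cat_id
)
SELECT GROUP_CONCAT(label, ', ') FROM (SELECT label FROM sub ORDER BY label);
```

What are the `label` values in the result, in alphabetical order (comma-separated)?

Drama, Fiction, History, Rock, Sports

Base: cat_id=7 (History) at lev 0.
Iteration 1: rows with parent in {7} -> Rock (id 10, lev 1), Drama (id 11, lev 1).
Iteration 2: rows with parent in {10,11} -> Fiction (id 12, lev 2), Sports (id 14, lev 2).
Iteration 3: no rows with parent in {12,14}; recursion stops.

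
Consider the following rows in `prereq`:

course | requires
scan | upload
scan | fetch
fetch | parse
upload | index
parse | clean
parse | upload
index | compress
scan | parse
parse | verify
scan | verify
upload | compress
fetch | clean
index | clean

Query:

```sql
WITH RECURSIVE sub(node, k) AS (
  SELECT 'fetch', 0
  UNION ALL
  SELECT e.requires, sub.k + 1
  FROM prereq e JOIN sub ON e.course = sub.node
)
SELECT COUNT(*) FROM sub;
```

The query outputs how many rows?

10

Base: (fetch, k=0).
Iteration 1: edges from {fetch} -> (clean, k=1), (parse, k=1).
Iteration 2: edges from {clean,parse} -> (clean, k=2), (upload, k=2), (verify, k=2).
Iteration 3: edges from {clean,upload,verify} -> (compress, k=3), (index, k=3).
Iteration 4: edges from {compress,index} -> (clean, k=4), (compress, k=4).
Iteration 5: no outgoing edges from {clean,compress}; recursion stops.
Total rows emitted: 10.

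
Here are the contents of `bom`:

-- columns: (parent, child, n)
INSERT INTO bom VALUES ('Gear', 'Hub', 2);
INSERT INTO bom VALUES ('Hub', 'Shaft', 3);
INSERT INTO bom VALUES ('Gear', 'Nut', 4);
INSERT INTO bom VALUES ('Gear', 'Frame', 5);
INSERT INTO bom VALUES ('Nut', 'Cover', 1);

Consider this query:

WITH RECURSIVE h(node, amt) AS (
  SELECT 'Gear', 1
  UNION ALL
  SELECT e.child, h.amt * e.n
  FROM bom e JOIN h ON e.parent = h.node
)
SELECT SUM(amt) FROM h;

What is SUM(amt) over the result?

Base: (Gear, amt=1).
Iteration 1: components of {Gear} -> Frame = 1*5 = 5, Hub = 1*2 = 2, Nut = 1*4 = 4.
Iteration 2: components of {Frame,Hub,Nut} -> Cover = 4*1 = 4, Shaft = 2*3 = 6.
Iteration 3: no further components; recursion stops.
SUM(amt) = 1 + 2 + 4 + 5 + 6 + 4 = 22.

22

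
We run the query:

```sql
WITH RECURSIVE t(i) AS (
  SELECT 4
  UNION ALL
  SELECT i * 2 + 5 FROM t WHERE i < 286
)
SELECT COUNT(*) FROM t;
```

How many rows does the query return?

7

Base: i=4.
Iteration 1: 4 < 286 holds -> i = 4 * 2 + 5 = 13.
Iteration 2: 13 < 286 holds -> i = 13 * 2 + 5 = 31.
Iteration 3: 31 < 286 holds -> i = 31 * 2 + 5 = 67.
Iteration 4: 67 < 286 holds -> i = 67 * 2 + 5 = 139.
Iteration 5: 139 < 286 holds -> i = 139 * 2 + 5 = 283.
Iteration 6: 283 < 286 holds -> i = 283 * 2 + 5 = 571.
Iteration 7: 571 < 286 fails; recursion stops.
Total rows emitted: 7.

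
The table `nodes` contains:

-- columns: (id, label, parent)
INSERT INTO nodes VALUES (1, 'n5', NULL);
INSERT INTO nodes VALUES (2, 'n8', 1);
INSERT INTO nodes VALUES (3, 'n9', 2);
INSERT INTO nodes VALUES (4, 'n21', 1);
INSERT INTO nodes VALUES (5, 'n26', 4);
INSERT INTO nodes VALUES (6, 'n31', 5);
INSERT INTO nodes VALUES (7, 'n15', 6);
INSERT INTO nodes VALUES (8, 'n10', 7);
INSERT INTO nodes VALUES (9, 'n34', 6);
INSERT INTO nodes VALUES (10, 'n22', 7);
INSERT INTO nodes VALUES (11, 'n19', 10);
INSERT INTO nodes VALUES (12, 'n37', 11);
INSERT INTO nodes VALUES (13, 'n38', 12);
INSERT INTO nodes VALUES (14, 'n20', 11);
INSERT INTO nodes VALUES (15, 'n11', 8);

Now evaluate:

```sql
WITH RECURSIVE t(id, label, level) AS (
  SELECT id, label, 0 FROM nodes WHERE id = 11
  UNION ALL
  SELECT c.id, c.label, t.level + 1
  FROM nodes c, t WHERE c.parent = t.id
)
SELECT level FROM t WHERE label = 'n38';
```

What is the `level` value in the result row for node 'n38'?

2

Base: id=11 (n19) at level 0.
Iteration 1: rows with parent in {11} -> n37 (id 12, level 1), n20 (id 14, level 1).
Iteration 2: rows with parent in {12,14} -> n38 (id 13, level 2).
Iteration 3: no rows with parent in {13}; recursion stops.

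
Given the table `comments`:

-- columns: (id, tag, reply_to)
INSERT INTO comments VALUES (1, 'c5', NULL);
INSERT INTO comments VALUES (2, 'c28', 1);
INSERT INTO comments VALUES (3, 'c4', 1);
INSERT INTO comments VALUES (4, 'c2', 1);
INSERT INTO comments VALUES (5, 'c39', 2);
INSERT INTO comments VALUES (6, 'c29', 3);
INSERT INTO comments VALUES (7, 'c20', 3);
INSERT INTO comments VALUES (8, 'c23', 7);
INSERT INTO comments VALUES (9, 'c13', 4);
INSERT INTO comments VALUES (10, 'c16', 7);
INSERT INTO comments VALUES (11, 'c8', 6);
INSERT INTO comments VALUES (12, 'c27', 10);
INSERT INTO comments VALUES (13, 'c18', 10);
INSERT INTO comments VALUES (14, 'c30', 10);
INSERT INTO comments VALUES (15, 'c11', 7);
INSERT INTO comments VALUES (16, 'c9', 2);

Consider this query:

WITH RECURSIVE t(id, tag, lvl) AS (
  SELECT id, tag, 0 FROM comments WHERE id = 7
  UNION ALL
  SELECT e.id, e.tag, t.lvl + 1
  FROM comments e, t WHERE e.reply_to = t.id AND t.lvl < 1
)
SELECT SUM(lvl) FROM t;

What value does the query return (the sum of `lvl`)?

Base: id=7 (c20) at lvl 0.
Iteration 1: rows with reply_to in {7} -> c23 (id 8, lvl 1), c16 (id 10, lvl 1), c11 (id 15, lvl 1).
Iteration 2: lvl < 1 fails for all current rows; recursion stops.
SUM(lvl) = 0 + 1 + 1 + 1 = 3.

3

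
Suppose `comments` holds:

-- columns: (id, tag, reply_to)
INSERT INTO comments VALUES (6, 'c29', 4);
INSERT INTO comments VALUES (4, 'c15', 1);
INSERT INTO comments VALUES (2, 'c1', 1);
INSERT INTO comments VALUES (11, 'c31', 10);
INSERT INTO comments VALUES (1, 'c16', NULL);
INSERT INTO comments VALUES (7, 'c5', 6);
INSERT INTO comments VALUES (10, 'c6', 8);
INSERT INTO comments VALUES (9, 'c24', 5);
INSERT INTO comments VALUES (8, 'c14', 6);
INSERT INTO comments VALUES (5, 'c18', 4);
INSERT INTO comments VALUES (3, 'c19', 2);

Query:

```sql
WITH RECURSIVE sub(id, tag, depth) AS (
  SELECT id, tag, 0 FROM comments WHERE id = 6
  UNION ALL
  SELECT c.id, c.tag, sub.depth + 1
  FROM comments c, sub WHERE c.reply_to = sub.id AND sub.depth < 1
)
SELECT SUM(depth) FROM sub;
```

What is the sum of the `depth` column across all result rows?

Base: id=6 (c29) at depth 0.
Iteration 1: rows with reply_to in {6} -> c5 (id 7, depth 1), c14 (id 8, depth 1).
Iteration 2: depth < 1 fails for all current rows; recursion stops.
SUM(depth) = 0 + 1 + 1 = 2.

2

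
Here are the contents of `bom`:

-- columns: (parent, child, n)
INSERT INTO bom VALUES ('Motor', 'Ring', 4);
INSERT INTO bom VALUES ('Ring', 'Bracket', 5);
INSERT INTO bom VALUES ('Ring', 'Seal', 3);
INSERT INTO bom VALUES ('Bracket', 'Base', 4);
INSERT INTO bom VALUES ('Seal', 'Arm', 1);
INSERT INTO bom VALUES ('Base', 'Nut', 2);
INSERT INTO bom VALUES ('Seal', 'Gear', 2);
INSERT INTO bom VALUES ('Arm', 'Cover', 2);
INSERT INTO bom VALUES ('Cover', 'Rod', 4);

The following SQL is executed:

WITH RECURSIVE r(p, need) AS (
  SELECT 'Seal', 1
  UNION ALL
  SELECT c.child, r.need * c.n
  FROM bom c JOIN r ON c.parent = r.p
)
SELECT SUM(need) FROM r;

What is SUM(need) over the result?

Base: (Seal, need=1).
Iteration 1: components of {Seal} -> Arm = 1*1 = 1, Gear = 1*2 = 2.
Iteration 2: components of {Arm,Gear} -> Cover = 1*2 = 2.
Iteration 3: components of {Cover} -> Rod = 2*4 = 8.
Iteration 4: no further components; recursion stops.
SUM(need) = 1 + 1 + 2 + 2 + 8 = 14.

14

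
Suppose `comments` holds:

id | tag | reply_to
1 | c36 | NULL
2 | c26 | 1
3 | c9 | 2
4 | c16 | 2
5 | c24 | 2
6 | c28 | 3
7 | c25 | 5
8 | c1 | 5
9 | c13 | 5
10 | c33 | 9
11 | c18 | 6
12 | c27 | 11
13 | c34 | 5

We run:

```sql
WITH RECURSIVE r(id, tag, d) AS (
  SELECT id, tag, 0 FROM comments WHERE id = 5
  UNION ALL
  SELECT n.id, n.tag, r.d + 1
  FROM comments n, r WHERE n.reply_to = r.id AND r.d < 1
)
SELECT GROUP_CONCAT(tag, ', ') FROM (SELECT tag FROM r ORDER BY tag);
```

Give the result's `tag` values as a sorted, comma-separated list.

c1, c13, c24, c25, c34

Base: id=5 (c24) at d 0.
Iteration 1: rows with reply_to in {5} -> c25 (id 7, d 1), c1 (id 8, d 1), c13 (id 9, d 1), c34 (id 13, d 1).
Iteration 2: d < 1 fails for all current rows; recursion stops.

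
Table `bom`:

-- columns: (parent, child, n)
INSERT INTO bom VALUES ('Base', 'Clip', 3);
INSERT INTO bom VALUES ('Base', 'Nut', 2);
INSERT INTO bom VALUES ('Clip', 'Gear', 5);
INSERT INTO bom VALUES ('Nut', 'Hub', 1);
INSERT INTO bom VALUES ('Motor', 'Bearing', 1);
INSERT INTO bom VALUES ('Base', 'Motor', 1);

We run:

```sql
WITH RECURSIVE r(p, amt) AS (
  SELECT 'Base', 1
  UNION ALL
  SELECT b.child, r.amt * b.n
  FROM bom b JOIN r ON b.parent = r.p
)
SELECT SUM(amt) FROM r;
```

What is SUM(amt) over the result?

Base: (Base, amt=1).
Iteration 1: components of {Base} -> Clip = 1*3 = 3, Motor = 1*1 = 1, Nut = 1*2 = 2.
Iteration 2: components of {Clip,Motor,Nut} -> Bearing = 1*1 = 1, Gear = 3*5 = 15, Hub = 2*1 = 2.
Iteration 3: no further components; recursion stops.
SUM(amt) = 1 + 2 + 3 + 1 + 2 + 15 + 1 = 25.

25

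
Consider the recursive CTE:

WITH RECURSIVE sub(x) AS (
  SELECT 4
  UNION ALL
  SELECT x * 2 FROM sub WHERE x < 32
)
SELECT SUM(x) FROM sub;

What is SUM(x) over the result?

Base: x=4.
Iteration 1: 4 < 32 holds -> x = 4 * 2 = 8.
Iteration 2: 8 < 32 holds -> x = 8 * 2 = 16.
Iteration 3: 16 < 32 holds -> x = 16 * 2 = 32.
Iteration 4: 32 < 32 fails; recursion stops.
SUM(x) = 4 + 8 + 16 + 32 = 60.

60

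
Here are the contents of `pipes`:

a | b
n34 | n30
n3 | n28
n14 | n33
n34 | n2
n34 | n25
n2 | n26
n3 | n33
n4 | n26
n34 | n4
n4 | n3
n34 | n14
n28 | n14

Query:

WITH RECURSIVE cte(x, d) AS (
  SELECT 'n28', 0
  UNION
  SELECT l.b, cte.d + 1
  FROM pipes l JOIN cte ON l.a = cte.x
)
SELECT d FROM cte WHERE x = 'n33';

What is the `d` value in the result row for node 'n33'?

Base: (n28, d=0).
Iteration 1: edges from {n28} -> (n14, d=1).
Iteration 2: edges from {n14} -> (n33, d=2).
Iteration 3: no outgoing edges from {n33}; recursion stops.

2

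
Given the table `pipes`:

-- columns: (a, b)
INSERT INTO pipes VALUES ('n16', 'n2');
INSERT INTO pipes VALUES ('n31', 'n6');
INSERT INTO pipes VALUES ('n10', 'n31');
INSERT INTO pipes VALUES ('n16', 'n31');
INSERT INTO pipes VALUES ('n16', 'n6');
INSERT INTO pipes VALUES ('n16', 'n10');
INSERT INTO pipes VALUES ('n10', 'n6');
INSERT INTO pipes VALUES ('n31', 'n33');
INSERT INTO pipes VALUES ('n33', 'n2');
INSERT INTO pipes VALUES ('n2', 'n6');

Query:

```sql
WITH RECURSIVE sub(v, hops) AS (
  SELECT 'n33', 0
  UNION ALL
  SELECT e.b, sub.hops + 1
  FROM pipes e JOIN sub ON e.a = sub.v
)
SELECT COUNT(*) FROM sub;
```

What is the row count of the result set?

3

Base: (n33, hops=0).
Iteration 1: edges from {n33} -> (n2, hops=1).
Iteration 2: edges from {n2} -> (n6, hops=2).
Iteration 3: no outgoing edges from {n6}; recursion stops.
Total rows emitted: 3.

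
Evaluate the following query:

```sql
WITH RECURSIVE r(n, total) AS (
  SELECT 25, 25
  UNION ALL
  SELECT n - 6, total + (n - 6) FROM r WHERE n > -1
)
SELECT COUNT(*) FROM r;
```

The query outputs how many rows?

6

Base: n=25, total=25.
Iteration 1: 25 > -1 holds -> n = 25 - 6 = 19, total = 25 + 19 = 44.
Iteration 2: 19 > -1 holds -> n = 19 - 6 = 13, total = 44 + 13 = 57.
Iteration 3: 13 > -1 holds -> n = 13 - 6 = 7, total = 57 + 7 = 64.
Iteration 4: 7 > -1 holds -> n = 7 - 6 = 1, total = 64 + 1 = 65.
Iteration 5: 1 > -1 holds -> n = 1 - 6 = -5, total = 65 + -5 = 60.
Iteration 6: -5 > -1 fails; recursion stops.
Total rows emitted: 6.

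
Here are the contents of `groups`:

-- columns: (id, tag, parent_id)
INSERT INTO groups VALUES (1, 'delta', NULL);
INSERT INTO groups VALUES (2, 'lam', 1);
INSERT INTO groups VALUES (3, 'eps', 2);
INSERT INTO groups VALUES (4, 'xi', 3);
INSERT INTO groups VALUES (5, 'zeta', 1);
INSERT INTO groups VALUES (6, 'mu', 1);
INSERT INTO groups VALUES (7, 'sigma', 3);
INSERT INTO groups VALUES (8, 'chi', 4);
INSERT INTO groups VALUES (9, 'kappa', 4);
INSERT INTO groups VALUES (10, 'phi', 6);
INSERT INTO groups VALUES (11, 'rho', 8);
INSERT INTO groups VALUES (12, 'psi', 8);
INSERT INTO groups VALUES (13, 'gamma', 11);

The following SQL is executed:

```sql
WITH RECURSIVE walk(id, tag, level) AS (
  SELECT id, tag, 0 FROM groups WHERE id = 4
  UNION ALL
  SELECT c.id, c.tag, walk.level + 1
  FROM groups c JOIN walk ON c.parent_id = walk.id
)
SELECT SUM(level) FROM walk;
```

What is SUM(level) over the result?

Base: id=4 (xi) at level 0.
Iteration 1: rows with parent_id in {4} -> chi (id 8, level 1), kappa (id 9, level 1).
Iteration 2: rows with parent_id in {8,9} -> rho (id 11, level 2), psi (id 12, level 2).
Iteration 3: rows with parent_id in {11,12} -> gamma (id 13, level 3).
Iteration 4: no rows with parent_id in {13}; recursion stops.
SUM(level) = 0 + 1 + 1 + 2 + 2 + 3 = 9.

9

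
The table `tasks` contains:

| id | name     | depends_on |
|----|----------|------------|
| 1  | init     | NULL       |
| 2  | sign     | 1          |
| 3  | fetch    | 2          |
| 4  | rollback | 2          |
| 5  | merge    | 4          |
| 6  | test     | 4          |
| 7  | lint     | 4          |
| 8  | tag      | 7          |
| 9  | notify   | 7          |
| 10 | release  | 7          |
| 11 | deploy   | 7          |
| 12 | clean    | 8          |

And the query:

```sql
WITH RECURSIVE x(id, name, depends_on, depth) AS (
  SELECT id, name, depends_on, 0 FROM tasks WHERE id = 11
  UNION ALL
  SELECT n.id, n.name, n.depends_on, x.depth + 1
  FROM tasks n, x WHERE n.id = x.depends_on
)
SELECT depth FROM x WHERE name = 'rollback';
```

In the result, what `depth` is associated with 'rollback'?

Base: id=11 (deploy), depends_on=7, depth 0.
Iteration 1: join on id=7 -> lint (id 7, depends_on=4, depth 1).
Iteration 2: join on id=4 -> rollback (id 4, depends_on=2, depth 2).
Iteration 3: join on id=2 -> sign (id 2, depends_on=1, depth 3).
Iteration 4: join on id=1 -> init (id 1, depends_on=NULL, depth 4).
Iteration 5: depends_on is NULL; no match; recursion stops.

2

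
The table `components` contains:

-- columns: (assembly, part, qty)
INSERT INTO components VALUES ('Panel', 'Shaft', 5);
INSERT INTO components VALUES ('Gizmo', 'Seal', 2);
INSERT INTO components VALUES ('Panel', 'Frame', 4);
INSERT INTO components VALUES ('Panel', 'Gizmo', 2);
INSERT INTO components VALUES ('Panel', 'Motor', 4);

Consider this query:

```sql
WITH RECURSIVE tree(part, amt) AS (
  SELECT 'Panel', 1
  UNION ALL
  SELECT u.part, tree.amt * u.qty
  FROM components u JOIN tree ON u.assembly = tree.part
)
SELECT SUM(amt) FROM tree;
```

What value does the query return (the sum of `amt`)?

Base: (Panel, amt=1).
Iteration 1: components of {Panel} -> Frame = 1*4 = 4, Gizmo = 1*2 = 2, Motor = 1*4 = 4, Shaft = 1*5 = 5.
Iteration 2: components of {Frame,Gizmo,Motor,Shaft} -> Seal = 2*2 = 4.
Iteration 3: no further components; recursion stops.
SUM(amt) = 1 + 2 + 4 + 5 + 4 + 4 = 20.

20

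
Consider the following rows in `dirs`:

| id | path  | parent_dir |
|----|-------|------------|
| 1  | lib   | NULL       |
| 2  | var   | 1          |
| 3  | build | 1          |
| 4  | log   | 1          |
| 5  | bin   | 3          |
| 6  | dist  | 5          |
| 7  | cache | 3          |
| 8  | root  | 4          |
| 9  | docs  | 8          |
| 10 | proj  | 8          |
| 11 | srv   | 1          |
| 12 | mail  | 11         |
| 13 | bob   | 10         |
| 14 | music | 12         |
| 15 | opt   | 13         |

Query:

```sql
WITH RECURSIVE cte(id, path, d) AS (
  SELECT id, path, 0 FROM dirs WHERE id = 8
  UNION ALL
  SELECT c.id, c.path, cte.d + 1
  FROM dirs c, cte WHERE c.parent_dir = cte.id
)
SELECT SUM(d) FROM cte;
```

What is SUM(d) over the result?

7

Base: id=8 (root) at d 0.
Iteration 1: rows with parent_dir in {8} -> docs (id 9, d 1), proj (id 10, d 1).
Iteration 2: rows with parent_dir in {9,10} -> bob (id 13, d 2).
Iteration 3: rows with parent_dir in {13} -> opt (id 15, d 3).
Iteration 4: no rows with parent_dir in {15}; recursion stops.
SUM(d) = 0 + 1 + 1 + 2 + 3 = 7.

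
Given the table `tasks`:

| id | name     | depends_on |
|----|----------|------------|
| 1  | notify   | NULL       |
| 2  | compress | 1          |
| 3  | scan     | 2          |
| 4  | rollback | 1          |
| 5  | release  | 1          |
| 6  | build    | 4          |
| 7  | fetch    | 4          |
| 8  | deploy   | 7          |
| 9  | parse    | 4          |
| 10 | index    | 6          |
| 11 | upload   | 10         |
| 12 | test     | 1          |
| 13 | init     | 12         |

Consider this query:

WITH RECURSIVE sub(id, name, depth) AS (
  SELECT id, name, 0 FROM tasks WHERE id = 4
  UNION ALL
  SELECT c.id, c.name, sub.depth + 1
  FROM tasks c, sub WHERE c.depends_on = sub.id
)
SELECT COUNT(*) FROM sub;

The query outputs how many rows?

Base: id=4 (rollback) at depth 0.
Iteration 1: rows with depends_on in {4} -> build (id 6, depth 1), fetch (id 7, depth 1), parse (id 9, depth 1).
Iteration 2: rows with depends_on in {6,7,9} -> deploy (id 8, depth 2), index (id 10, depth 2).
Iteration 3: rows with depends_on in {8,10} -> upload (id 11, depth 3).
Iteration 4: no rows with depends_on in {11}; recursion stops.
Total rows emitted: 7.

7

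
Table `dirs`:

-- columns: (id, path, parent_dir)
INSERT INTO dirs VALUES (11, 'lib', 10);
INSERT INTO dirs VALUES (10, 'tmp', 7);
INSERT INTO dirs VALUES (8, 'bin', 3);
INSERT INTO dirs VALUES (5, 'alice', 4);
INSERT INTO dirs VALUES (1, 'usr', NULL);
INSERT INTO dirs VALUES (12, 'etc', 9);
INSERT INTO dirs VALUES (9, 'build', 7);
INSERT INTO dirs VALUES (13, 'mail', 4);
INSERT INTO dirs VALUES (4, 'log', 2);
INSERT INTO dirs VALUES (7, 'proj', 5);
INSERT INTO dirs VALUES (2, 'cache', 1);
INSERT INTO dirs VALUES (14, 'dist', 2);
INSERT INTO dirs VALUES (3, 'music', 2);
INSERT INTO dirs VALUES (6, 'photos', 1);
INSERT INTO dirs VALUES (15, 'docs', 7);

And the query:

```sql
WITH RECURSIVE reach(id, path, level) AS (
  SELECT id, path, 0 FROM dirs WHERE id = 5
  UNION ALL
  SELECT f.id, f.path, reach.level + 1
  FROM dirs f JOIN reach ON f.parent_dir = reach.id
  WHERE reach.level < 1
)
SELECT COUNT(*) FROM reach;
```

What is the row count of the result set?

2

Base: id=5 (alice) at level 0.
Iteration 1: rows with parent_dir in {5} -> proj (id 7, level 1).
Iteration 2: level < 1 fails for all current rows; recursion stops.
Total rows emitted: 2.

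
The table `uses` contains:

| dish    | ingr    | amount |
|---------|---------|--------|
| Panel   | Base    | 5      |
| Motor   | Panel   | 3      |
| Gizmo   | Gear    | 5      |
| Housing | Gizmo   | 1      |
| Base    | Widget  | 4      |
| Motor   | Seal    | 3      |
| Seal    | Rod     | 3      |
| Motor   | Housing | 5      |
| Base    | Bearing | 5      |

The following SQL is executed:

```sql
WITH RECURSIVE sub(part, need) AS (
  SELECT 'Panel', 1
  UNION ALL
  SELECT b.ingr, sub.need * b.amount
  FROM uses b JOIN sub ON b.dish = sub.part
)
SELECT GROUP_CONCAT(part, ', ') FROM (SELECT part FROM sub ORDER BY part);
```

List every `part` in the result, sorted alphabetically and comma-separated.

Base, Bearing, Panel, Widget

Base: (Panel, need=1).
Iteration 1: components of {Panel} -> Base = 1*5 = 5.
Iteration 2: components of {Base} -> Bearing = 5*5 = 25, Widget = 5*4 = 20.
Iteration 3: no further components; recursion stops.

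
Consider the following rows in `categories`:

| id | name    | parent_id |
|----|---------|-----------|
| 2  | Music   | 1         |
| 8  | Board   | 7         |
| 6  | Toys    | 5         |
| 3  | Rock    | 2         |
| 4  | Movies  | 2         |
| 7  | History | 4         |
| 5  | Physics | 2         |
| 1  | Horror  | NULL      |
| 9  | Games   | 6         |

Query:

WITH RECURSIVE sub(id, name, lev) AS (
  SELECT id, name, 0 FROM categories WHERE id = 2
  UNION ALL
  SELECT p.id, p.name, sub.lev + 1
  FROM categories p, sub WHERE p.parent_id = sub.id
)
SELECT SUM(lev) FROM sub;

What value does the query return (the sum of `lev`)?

Base: id=2 (Music) at lev 0.
Iteration 1: rows with parent_id in {2} -> Rock (id 3, lev 1), Movies (id 4, lev 1), Physics (id 5, lev 1).
Iteration 2: rows with parent_id in {3,4,5} -> Toys (id 6, lev 2), History (id 7, lev 2).
Iteration 3: rows with parent_id in {6,7} -> Board (id 8, lev 3), Games (id 9, lev 3).
Iteration 4: no rows with parent_id in {8,9}; recursion stops.
SUM(lev) = 0 + 1 + 1 + 1 + 2 + 2 + 3 + 3 = 13.

13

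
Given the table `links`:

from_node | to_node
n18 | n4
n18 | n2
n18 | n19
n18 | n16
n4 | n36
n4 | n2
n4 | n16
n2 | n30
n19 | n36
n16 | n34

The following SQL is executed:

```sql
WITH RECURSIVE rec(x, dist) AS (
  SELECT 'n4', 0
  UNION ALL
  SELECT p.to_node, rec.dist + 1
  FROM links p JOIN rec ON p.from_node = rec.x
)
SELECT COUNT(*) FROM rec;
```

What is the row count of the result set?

6

Base: (n4, dist=0).
Iteration 1: edges from {n4} -> (n16, dist=1), (n2, dist=1), (n36, dist=1).
Iteration 2: edges from {n16,n2,n36} -> (n30, dist=2), (n34, dist=2).
Iteration 3: no outgoing edges from {n30,n34}; recursion stops.
Total rows emitted: 6.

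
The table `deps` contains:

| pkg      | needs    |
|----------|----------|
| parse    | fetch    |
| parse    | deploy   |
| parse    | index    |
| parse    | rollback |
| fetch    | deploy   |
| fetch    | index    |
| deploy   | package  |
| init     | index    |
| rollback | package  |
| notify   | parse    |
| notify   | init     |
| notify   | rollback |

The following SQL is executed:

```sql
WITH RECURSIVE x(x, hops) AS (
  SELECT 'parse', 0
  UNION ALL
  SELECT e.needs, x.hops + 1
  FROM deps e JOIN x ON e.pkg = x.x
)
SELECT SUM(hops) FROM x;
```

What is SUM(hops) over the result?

15

Base: (parse, hops=0).
Iteration 1: edges from {parse} -> (deploy, hops=1), (fetch, hops=1), (index, hops=1), (rollback, hops=1).
Iteration 2: edges from {deploy,fetch,index,rollback} -> (deploy, hops=2), (index, hops=2), (package, hops=2) x2. [UNION ALL keeps all 4 new rows, including repeats]
Iteration 3: edges from {deploy,index,package} -> (package, hops=3).
Iteration 4: no outgoing edges from {package}; recursion stops.
SUM(hops) = 0 + 1 + 1 + 1 + 1 + 2 + 2 + 2 + 2 + 3 = 15.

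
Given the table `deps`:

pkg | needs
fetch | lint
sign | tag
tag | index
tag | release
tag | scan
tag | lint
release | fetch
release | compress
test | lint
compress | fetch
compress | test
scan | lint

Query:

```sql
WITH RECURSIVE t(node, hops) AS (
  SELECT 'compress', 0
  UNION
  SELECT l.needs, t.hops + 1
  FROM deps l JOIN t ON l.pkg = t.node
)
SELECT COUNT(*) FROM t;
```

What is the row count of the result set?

Base: (compress, hops=0).
Iteration 1: edges from {compress} -> (fetch, hops=1), (test, hops=1).
Iteration 2: edges from {fetch,test} -> (lint, hops=2). [UNION drops 1 duplicate row(s)]
Iteration 3: no outgoing edges from {lint}; recursion stops.
Total rows emitted: 4.

4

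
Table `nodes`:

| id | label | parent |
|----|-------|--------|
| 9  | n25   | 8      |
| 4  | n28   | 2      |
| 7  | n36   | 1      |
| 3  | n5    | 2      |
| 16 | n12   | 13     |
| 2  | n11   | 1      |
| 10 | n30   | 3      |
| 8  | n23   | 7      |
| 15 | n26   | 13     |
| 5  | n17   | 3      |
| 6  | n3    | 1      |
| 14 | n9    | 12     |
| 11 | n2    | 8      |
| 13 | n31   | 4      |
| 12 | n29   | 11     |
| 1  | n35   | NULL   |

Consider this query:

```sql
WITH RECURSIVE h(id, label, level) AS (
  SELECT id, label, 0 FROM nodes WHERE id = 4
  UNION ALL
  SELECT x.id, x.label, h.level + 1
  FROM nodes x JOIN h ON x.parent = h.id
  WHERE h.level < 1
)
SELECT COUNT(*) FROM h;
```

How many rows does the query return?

Base: id=4 (n28) at level 0.
Iteration 1: rows with parent in {4} -> n31 (id 13, level 1).
Iteration 2: level < 1 fails for all current rows; recursion stops.
Total rows emitted: 2.

2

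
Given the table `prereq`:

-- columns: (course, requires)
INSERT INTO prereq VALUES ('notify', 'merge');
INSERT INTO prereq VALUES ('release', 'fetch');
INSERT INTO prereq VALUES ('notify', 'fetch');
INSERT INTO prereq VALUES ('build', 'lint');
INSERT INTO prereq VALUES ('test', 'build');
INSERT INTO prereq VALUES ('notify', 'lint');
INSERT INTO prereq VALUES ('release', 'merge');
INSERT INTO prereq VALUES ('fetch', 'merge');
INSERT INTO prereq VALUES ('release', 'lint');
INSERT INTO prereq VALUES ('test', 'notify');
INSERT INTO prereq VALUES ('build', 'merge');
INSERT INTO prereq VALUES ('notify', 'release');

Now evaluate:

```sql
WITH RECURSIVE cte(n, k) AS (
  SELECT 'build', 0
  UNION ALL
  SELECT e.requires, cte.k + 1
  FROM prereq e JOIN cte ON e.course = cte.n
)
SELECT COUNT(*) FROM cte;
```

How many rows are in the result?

Base: (build, k=0).
Iteration 1: edges from {build} -> (lint, k=1), (merge, k=1).
Iteration 2: no outgoing edges from {lint,merge}; recursion stops.
Total rows emitted: 3.

3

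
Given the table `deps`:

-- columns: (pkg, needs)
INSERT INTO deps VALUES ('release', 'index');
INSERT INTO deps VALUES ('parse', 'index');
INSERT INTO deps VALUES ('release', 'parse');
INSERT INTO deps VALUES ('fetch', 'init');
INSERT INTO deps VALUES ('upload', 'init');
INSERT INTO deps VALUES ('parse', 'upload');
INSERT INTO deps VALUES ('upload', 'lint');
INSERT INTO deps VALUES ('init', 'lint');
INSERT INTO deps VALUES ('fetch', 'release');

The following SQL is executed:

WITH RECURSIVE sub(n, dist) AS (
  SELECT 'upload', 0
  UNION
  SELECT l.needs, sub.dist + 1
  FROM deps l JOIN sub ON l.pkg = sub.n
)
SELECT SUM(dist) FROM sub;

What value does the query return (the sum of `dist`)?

Base: (upload, dist=0).
Iteration 1: edges from {upload} -> (init, dist=1), (lint, dist=1).
Iteration 2: edges from {init,lint} -> (lint, dist=2).
Iteration 3: no outgoing edges from {lint}; recursion stops.
SUM(dist) = 0 + 1 + 1 + 2 = 4.

4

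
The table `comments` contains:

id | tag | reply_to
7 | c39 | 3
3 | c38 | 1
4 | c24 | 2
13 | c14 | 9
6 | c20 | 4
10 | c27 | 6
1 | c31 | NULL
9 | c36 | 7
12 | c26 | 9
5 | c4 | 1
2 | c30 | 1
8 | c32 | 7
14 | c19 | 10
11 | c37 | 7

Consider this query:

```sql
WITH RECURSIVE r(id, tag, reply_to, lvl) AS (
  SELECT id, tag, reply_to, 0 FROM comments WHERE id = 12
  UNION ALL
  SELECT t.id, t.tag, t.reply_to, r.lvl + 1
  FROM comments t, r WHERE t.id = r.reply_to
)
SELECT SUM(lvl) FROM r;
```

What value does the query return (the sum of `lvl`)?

Base: id=12 (c26), reply_to=9, lvl 0.
Iteration 1: join on id=9 -> c36 (id 9, reply_to=7, lvl 1).
Iteration 2: join on id=7 -> c39 (id 7, reply_to=3, lvl 2).
Iteration 3: join on id=3 -> c38 (id 3, reply_to=1, lvl 3).
Iteration 4: join on id=1 -> c31 (id 1, reply_to=NULL, lvl 4).
Iteration 5: reply_to is NULL; no match; recursion stops.
SUM(lvl) = 0 + 1 + 2 + 3 + 4 = 10.

10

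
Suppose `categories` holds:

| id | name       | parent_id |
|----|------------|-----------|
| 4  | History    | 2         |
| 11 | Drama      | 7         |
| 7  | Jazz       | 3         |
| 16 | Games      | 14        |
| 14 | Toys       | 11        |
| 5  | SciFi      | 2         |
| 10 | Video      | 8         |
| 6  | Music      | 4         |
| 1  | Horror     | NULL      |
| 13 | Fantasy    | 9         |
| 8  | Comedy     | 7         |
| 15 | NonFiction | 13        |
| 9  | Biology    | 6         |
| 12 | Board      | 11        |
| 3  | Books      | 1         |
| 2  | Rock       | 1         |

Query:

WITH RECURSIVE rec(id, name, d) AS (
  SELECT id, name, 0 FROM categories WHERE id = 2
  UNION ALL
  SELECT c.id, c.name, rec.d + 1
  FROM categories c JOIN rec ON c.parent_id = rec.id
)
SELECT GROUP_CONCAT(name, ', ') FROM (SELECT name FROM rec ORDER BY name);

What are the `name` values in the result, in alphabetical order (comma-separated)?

Base: id=2 (Rock) at d 0.
Iteration 1: rows with parent_id in {2} -> History (id 4, d 1), SciFi (id 5, d 1).
Iteration 2: rows with parent_id in {4,5} -> Music (id 6, d 2).
Iteration 3: rows with parent_id in {6} -> Biology (id 9, d 3).
Iteration 4: rows with parent_id in {9} -> Fantasy (id 13, d 4).
Iteration 5: rows with parent_id in {13} -> NonFiction (id 15, d 5).
Iteration 6: no rows with parent_id in {15}; recursion stops.

Biology, Fantasy, History, Music, NonFiction, Rock, SciFi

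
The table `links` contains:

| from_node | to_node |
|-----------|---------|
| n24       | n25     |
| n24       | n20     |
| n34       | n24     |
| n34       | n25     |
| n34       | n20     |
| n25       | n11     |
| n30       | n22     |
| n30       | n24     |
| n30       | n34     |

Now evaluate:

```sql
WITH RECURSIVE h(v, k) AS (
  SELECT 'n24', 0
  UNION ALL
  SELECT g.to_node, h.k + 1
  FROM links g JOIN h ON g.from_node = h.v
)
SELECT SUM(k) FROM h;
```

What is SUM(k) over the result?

Base: (n24, k=0).
Iteration 1: edges from {n24} -> (n20, k=1), (n25, k=1).
Iteration 2: edges from {n20,n25} -> (n11, k=2).
Iteration 3: no outgoing edges from {n11}; recursion stops.
SUM(k) = 0 + 1 + 1 + 2 = 4.

4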